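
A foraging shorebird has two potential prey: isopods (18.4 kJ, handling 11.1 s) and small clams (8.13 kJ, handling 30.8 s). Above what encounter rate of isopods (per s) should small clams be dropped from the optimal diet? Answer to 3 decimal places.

At the threshold, the rate on isopods alone equals the profitability of small clams: λ·18.4/(1 + λ·11.1) = 8.13/30.8 = 0.264.
Rearranging, λ(18.4 − 0.264×11.1) = 0.264, so λ = 0.264/15.47 = 0.01706 per s.

0.017 per s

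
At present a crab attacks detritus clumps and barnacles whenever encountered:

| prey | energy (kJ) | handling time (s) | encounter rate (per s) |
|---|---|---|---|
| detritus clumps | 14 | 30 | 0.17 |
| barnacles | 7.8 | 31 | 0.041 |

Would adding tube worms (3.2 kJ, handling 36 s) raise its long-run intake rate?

On detritus clumps and barnacles alone, R = ΣλE/(1+Σλh) = 2.7/7.371 = 0.3663 kJ/s.
tube worms: E/h = 3.2/36 = 0.08889 kJ/s.
0.08889 < 0.3663, so adding tube worms would lower the average — exclude it.

No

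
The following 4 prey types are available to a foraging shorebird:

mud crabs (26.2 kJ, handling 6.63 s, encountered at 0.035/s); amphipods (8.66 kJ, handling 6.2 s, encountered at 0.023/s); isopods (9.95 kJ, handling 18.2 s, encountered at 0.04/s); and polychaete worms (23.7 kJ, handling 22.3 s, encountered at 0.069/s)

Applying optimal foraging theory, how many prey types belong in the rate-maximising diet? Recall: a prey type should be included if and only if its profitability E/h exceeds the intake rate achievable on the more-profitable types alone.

3

E/h in descending order: mud crabs 3.95, amphipods 1.4, polychaete worms 1.06, isopods 0.547 kJ/s. The optimal diet is the largest prefix of this list for which every included type satisfies E_i/h_i > R on the types above it.
Rate on top 1: 0.7443. amphipods: 1.4 > 0.7443 → include.
Rate on top 2: 0.812. polychaete worms: 1.06 > 0.812 → include.
Rate on top 3: 0.9444. isopods: 0.547 < 0.9444 → exclude; stop.
Optimal diet: mud crabs, amphipods, polychaete worms — 3 of 4 types.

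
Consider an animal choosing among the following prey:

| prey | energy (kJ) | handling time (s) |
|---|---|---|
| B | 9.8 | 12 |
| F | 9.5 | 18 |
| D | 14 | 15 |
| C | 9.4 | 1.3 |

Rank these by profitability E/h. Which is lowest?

F

Profitability E/h (kJ/s): B = 9.8/12 = 0.817, F = 9.5/18 = 0.528, D = 14/15 = 0.933, C = 9.4/1.3 = 7.23.
Ranked: C > D > B > F.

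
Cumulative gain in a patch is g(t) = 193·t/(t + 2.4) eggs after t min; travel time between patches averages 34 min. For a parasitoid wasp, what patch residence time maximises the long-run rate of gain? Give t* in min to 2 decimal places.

9.03 min

Maximise g(t)/(T+t): set derivative to zero → g'(t)(T+t) = g(t).
g'(t) = 193·2.4/(t + 2.4)². Setting 193·2.4/(t+2.4)² = 193t/[(t+2.4)(34+t)] gives 2.4(34+t) = t(t+2.4), so t² = 2.4×34 = 81.6.
t* = √81.6 = 9.033 min.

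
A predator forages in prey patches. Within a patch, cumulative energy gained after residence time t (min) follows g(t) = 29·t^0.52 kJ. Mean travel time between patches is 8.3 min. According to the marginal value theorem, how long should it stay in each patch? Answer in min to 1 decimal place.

Maximise g(t)/(T+t): set derivative to zero → g'(t)(T+t) = g(t).
g'(t) = 0.52·29·t^-0.48. Setting 0.52·29·t^-0.48 = 29·t^0.52/(8.3+t) gives 0.52(8.3+t) = t, so 0.48·t = 0.52×8.3.
t* = 0.52×8.3/0.48 = 8.992 min.

9.0 min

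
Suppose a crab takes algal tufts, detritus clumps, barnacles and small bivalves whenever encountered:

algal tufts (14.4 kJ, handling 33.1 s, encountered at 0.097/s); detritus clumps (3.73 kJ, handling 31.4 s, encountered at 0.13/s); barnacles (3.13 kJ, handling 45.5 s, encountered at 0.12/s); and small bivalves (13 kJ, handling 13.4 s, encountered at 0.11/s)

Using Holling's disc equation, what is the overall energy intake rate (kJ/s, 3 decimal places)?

Energy encountered per unit search time: 0.097×14.4 + 0.13×3.73 + 0.12×3.13 + 0.11×13 = 3.687 kJ/s.
Handling time per unit search time: 0.097×33.1 + 0.13×31.4 + 0.12×45.5 + 0.11×13.4 = 14.23.
Rate = 3.687/(1 + 14.23) = 0.2422 kJ/s.

0.242 kJ/s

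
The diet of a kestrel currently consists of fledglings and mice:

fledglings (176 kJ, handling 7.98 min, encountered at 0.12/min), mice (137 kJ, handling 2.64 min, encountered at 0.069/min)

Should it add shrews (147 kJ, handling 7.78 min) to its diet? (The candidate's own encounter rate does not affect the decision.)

Intake rate on the current diet: R = (0.12×176 + 0.069×137) / (1 + 0.12×7.98 + 0.069×2.64) = 30.57/2.14 = 14.29 kJ/min.
Profitability of shrews: 147/7.78 = 18.89 kJ/min.
18.89 > 14.29, so adding shrews raises the average — include it.

Yes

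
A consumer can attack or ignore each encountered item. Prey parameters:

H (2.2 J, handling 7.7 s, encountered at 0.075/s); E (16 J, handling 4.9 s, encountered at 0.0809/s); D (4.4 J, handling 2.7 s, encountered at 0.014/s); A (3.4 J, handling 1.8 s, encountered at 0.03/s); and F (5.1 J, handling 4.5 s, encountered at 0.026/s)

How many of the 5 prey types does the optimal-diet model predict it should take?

4

Rank by E/h (J/s): E 3.27, A 1.89, D 1.63, F 1.13, H 0.286. Include each in turn until the next type's E/h falls below the running intake rate.
Rate on top 1: 0.9269. A: 1.89 > 0.9269 → include.
Rate on top 2: 0.9628. D: 1.63 > 0.9628 → include.
Rate on top 3: 0.9797. F: 1.13 > 0.9797 → include.
Rate on top 4: 0.9909. H: 0.286 < 0.9909 → exclude; stop.
Optimal diet: E, A, D, F — 4 of 5 types.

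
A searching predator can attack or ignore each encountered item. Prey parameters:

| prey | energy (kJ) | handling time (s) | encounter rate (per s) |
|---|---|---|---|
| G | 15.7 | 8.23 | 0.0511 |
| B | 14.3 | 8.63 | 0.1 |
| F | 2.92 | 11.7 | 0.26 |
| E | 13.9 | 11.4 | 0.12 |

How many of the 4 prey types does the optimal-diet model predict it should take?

E/h in descending order: G 1.91, B 1.66, E 1.22, F 0.25 kJ/s. The optimal diet is the largest prefix of this list for which every included type satisfies E_i/h_i > R on the types above it.
Rate on top 1: 0.5648. B: 1.66 > 0.5648 → include.
Rate on top 2: 0.9775. E: 1.22 > 0.9775 → include.
Rate on top 3: 1.068. F: 0.25 < 1.068 → exclude; stop.
Optimal diet: G, B, E — 3 of 4 types.

3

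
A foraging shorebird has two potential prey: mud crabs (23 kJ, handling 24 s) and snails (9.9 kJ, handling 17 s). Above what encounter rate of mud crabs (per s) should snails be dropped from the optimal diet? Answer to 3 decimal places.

At the threshold, the rate on mud crabs alone equals the profitability of snails: λ·23/(1 + λ·24) = 9.9/17 = 0.5824.
Rearranging, λ(23 − 0.5824×24) = 0.5824, so λ = 0.5824/9.024 = 0.06454 per s.

0.065 per s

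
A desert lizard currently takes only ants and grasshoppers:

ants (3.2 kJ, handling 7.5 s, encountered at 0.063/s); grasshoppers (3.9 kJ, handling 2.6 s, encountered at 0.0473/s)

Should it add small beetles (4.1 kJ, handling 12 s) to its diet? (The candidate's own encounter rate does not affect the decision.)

Yes

Current rate: (0.063×3.2 + 0.0473×3.9)/(1 + 0.063×7.5 + 0.0473×2.6) = 0.242 kJ/s.
Profitability of small beetles: 4.1/12 = 0.3417 kJ/s.
0.3417 > 0.242, so adding small beetles raises the average — include it.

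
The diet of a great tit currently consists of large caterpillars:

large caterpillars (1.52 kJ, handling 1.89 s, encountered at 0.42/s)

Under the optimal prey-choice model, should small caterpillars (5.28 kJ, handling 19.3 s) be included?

On large caterpillars alone, R = ΣλE/(1+Σλh) = 0.6384/1.794 = 0.3559 kJ/s.
small caterpillars: E/h = 5.28/19.3 = 0.2736 kJ/s.
0.2736 < 0.3559, so adding small caterpillars would lower the average — exclude it.

No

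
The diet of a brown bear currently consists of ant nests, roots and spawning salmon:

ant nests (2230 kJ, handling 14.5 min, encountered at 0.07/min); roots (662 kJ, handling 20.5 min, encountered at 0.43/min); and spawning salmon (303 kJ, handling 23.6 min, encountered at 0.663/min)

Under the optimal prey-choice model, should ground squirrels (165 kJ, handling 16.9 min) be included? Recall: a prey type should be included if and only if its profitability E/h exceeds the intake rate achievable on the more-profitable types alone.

No

On ant nests, roots and spawning salmon alone, R = ΣλE/(1+Σλh) = 641.6/26.48 = 24.23 kJ/min.
ground squirrels: E/h = 165/16.9 = 9.763 kJ/min.
Since 9.763 < R, time spent handling ground squirrels is better spent searching.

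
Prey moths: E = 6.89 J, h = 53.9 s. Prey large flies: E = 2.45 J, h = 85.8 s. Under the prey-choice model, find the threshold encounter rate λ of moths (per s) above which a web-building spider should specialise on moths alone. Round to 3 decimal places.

At the threshold, the rate on moths alone equals the profitability of large flies: λ·6.89/(1 + λ·53.9) = 2.45/85.8 = 0.02855.
Rearranging, λ(6.89 − 0.02855×53.9) = 0.02855, so λ = 0.02855/5.351 = 0.005336 per s.

0.005 per s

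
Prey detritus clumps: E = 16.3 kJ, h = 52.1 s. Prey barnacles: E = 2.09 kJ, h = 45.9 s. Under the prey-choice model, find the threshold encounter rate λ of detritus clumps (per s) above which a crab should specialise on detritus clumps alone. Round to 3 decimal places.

At the threshold, the rate on detritus clumps alone equals the profitability of barnacles: λ·16.3/(1 + λ·52.1) = 2.09/45.9 = 0.04553.
Rearranging, λ(16.3 − 0.04553×52.1) = 0.04553, so λ = 0.04553/13.93 = 0.003269 per s.

0.003 per s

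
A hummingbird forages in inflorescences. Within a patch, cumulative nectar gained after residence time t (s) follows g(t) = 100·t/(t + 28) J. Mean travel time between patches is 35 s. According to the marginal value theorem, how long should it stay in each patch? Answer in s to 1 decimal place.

31.3 s

Optimal t* satisfies g'(t*) = g(t*)/(T + t*).
g'(t) = 100·28/(t + 28)². Setting 100·28/(t+28)² = 100t/[(t+28)(35+t)] gives 28(35+t) = t(t+28), so t² = 28×35 = 980.
t* = √980 = 31.3 s.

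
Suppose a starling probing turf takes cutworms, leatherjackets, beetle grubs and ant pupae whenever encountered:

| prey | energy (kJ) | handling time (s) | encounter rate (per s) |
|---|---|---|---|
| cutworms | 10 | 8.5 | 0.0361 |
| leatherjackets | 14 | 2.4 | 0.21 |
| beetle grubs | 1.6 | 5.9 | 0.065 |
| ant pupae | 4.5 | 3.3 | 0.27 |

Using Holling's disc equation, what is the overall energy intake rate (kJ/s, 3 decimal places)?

Energy encountered per unit search time: 0.0361×10 + 0.21×14 + 0.065×1.6 + 0.27×4.5 = 4.62 kJ/s.
Handling time per unit search time: 0.0361×8.5 + 0.21×2.4 + 0.065×5.9 + 0.27×3.3 = 2.085.
Rate = 4.62/(1 + 2.085) = 1.497 kJ/s.

1.497 kJ/s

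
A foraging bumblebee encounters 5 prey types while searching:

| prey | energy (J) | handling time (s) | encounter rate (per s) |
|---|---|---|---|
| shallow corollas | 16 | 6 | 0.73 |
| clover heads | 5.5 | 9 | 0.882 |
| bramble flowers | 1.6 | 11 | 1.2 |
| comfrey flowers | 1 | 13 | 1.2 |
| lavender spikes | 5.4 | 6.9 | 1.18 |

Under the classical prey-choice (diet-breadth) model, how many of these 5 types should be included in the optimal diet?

Profitabilities (E/h, J/s): shallow corollas 2.67, lavender spikes 0.783, clover heads 0.611, bramble flowers 0.145, comfrey flowers 0.0769. Add prey in this order while the next type's profitability exceeds the intake rate on those already taken.
Rate on top 1: 2.171. lavender spikes: 0.783 < 2.171 → exclude; stop.
Optimal diet: shallow corollas — 1 of 5 types.

1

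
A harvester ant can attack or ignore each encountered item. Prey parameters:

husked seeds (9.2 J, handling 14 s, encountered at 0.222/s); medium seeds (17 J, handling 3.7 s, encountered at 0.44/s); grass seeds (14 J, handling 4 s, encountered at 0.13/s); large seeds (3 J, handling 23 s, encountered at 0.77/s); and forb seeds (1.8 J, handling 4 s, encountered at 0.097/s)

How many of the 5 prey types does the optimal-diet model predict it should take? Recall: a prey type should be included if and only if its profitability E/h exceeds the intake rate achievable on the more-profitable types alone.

2

Profitabilities (E/h, J/s): medium seeds 4.59, grass seeds 3.5, husked seeds 0.657, forb seeds 0.45, large seeds 0.13. Add prey in this order while the next type's profitability exceeds the intake rate on those already taken.
Rate on top 1: 2.846. grass seeds: 3.5 > 2.846 → include.
Rate on top 2: 2.954. husked seeds: 0.657 < 2.954 → exclude; stop.
Optimal diet: medium seeds, grass seeds — 2 of 5 types.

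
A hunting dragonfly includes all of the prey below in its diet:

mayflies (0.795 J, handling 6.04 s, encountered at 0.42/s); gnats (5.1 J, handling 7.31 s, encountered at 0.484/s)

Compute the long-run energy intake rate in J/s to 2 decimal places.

0.40 J/s

Energy encountered per unit search time: 0.42×0.795 + 0.484×5.1 = 2.802 J/s.
Handling time per unit search time: 0.42×6.04 + 0.484×7.31 = 6.075.
Rate = 2.802/(1 + 6.075) = 0.3961 J/s.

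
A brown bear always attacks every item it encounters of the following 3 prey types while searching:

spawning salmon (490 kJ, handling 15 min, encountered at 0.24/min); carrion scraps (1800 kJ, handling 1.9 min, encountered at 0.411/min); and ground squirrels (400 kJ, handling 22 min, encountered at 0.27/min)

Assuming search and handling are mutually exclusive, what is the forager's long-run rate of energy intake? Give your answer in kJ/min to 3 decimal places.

R = Σλ_iE_i / (1 + Σλ_ih_i)
Numerator: 0.24×490 + 0.411×1800 + 0.27×400 = 965.4
Denominator: 1 + 0.24×15 + 0.411×1.9 + 0.27×22 = 11.32
R = 965.4/11.32 = 85.28 kJ/min

85.276 kJ/min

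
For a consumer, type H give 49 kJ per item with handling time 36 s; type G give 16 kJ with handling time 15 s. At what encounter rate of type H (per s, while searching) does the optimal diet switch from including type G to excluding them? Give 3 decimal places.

Drop type G once their profitability E₂/h₂ falls below the rate achievable on type H alone: E₂/h₂ = λE₁/(1 + λh₁).
Solve for λ: λE₁h₂ = E₂(1 + λh₁) → λ(E₁h₂ − E₂h₁) = E₂ → λ = E₂/(E₁h₂ − E₂h₁).
λ = 16/(49×15 − 16×36) = 16/159 = 0.1006 per s.

0.101 per s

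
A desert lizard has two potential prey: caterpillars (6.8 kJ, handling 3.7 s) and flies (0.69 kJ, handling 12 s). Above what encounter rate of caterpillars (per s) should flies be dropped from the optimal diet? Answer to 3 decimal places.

At the threshold, the rate on caterpillars alone equals the profitability of flies: λ·6.8/(1 + λ·3.7) = 0.69/12 = 0.0575.
Rearranging, λ(6.8 − 0.0575×3.7) = 0.0575, so λ = 0.0575/6.587 = 0.008729 per s.

0.009 per s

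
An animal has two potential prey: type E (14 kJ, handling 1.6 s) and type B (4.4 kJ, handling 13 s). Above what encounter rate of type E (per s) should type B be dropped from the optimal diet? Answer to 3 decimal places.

0.025 per s

At the threshold, the rate on type E alone equals the profitability of type B: λ·14/(1 + λ·1.6) = 4.4/13 = 0.3385.
Rearranging, λ(14 − 0.3385×1.6) = 0.3385, so λ = 0.3385/13.46 = 0.02515 per s.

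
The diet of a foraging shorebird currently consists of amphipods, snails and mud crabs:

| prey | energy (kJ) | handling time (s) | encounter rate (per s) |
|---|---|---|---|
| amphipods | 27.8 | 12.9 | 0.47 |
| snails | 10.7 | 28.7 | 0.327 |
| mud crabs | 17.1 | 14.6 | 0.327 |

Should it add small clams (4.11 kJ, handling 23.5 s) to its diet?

No

On amphipods, snails and mud crabs alone, R = ΣλE/(1+Σλh) = 22.16/21.22 = 1.044 kJ/s.
Profitability of small clams: 4.11/23.5 = 0.1749 kJ/s.
Since 0.1749 < R, time spent handling small clams is better spent searching.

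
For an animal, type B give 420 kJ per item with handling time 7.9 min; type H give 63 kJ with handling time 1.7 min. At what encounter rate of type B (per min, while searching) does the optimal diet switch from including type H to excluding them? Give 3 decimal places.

The zero-one rule: include type H iff E₂/h₂ > λE₁/(1+λh₁). Equality gives the switch point.
λE₁h₂ = E₂ + λE₂h₁ ⇒ λ = E₂/(E₁h₂ − E₂h₁) = 63/(714 − 497.7) = 0.2913 per min.

0.291 per min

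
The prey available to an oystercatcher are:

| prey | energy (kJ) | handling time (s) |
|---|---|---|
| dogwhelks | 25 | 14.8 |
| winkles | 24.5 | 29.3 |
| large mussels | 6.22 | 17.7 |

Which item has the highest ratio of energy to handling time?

In descending order of E/h:
dogwhelks: 25/14.8 = 1.69 kJ/s
winkles: 24.5/29.3 = 0.836 kJ/s
large mussels: 6.22/17.7 = 0.351 kJ/s

dogwhelks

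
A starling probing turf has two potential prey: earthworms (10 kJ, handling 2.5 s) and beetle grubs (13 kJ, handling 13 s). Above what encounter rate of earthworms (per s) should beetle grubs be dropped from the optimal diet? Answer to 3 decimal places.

Drop beetle grubs once their profitability E₂/h₂ falls below the rate achievable on earthworms alone: E₂/h₂ = λE₁/(1 + λh₁).
Solve for λ: λE₁h₂ = E₂(1 + λh₁) → λ(E₁h₂ − E₂h₁) = E₂ → λ = E₂/(E₁h₂ − E₂h₁).
λ = 13/(10×13 − 13×2.5) = 13/97.5 = 0.1333 per s.

0.133 per s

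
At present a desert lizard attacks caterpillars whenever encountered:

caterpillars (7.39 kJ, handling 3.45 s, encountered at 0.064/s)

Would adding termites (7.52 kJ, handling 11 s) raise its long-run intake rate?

Current rate: (0.064×7.39)/(1 + 0.064×3.45) = 0.3874 kJ/s.
Profitability of termites: 7.52/11 = 0.6836 kJ/s.
0.6836 > 0.3874, so adding termites raises the average — include it.

Yes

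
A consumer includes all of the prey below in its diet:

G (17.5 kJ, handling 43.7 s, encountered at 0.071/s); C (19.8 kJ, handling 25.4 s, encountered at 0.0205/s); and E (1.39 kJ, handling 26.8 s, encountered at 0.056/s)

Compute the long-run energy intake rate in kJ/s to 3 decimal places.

0.282 kJ/s

R = (0.071×17.5 + 0.0205×19.8 + 0.056×1.39) / (1 + 0.071×43.7 + 0.0205×25.4 + 0.056×26.8) = 1.726/6.124 = 0.2819 kJ/s.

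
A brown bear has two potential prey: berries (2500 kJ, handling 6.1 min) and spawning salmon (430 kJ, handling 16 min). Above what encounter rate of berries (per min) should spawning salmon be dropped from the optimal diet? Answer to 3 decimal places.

At the threshold, the rate on berries alone equals the profitability of spawning salmon: λ·2500/(1 + λ·6.1) = 430/16 = 26.88.
Rearranging, λ(2500 − 26.88×6.1) = 26.88, so λ = 26.88/2336 = 0.0115 per min.

0.012 per min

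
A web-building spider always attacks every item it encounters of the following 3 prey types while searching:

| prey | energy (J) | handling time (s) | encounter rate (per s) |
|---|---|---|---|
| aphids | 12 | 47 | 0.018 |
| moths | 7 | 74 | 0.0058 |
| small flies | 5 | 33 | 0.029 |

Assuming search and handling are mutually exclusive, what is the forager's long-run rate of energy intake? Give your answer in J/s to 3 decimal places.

R = (0.018×12 + 0.0058×7 + 0.029×5) / (1 + 0.018×47 + 0.0058×74 + 0.029×33) = 0.4016/3.232 = 0.1242 J/s.

0.124 J/s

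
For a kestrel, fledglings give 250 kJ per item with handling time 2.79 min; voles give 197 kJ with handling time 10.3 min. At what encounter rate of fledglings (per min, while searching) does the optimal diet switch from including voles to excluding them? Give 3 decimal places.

The zero-one rule: include voles iff E₂/h₂ > λE₁/(1+λh₁). Equality gives the switch point.
λE₁h₂ = E₂ + λE₂h₁ ⇒ λ = E₂/(E₁h₂ − E₂h₁) = 197/(2575 − 549.6) = 0.09727 per min.

0.097 per min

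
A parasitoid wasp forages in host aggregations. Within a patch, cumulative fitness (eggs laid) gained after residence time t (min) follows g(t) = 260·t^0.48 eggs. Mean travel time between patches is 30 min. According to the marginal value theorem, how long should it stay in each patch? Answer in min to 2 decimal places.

27.69 min

Maximise g(t)/(T+t): set derivative to zero → g'(t)(T+t) = g(t).
g'(t) = 0.48·260·t^-0.52. Setting 0.48·260·t^-0.52 = 260·t^0.48/(30+t) gives 0.48(30+t) = t, so 0.52·t = 0.48×30.
t* = 0.48×30/0.52 = 27.69 min.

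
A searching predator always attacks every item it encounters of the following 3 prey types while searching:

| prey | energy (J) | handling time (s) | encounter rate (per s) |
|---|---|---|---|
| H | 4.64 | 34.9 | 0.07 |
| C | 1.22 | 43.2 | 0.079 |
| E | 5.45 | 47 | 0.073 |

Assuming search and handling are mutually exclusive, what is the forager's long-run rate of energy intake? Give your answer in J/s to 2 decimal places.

Energy encountered per unit search time: 0.07×4.64 + 0.079×1.22 + 0.073×5.45 = 0.819 J/s.
Handling time per unit search time: 0.07×34.9 + 0.079×43.2 + 0.073×47 = 9.287.
Rate = 0.819/(1 + 9.287) = 0.07962 J/s.

0.08 J/s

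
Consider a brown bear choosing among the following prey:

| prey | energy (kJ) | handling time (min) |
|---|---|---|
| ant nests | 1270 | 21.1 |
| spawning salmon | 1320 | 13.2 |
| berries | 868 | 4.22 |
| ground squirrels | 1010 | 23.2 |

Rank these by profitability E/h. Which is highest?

berries

In descending order of E/h:
berries: 868/4.22 = 206 kJ/min
spawning salmon: 1320/13.2 = 100 kJ/min
ant nests: 1270/21.1 = 60.2 kJ/min
ground squirrels: 1010/23.2 = 43.5 kJ/min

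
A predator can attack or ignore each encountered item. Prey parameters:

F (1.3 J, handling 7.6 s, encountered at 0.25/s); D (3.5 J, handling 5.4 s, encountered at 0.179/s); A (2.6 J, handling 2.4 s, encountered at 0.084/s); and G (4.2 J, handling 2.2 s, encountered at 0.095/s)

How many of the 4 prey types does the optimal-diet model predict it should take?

3

Rank by E/h (J/s): G 1.91, A 1.08, D 0.648, F 0.171. Include each in turn until the next type's E/h falls below the running intake rate.
Rate on top 1: 0.33. A: 1.08 > 0.33 → include.
Rate on top 2: 0.4377. D: 0.648 > 0.4377 → include.
Rate on top 3: 0.5233. F: 0.171 < 0.5233 → exclude; stop.
Optimal diet: G, A, D — 3 of 4 types.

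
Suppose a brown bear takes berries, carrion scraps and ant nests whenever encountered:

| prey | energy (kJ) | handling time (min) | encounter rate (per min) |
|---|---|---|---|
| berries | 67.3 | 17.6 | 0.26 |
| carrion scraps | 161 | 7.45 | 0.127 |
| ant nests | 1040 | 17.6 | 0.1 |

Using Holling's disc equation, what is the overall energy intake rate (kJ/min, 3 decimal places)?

R = Σλ_iE_i / (1 + Σλ_ih_i)
Numerator: 0.26×67.3 + 0.127×161 + 0.1×1040 = 141.9
Denominator: 1 + 0.26×17.6 + 0.127×7.45 + 0.1×17.6 = 8.282
R = 141.9/8.282 = 17.14 kJ/min

17.139 kJ/min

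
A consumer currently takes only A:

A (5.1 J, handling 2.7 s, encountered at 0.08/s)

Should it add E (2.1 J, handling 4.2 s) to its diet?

Yes

Current rate: (0.08×5.1)/(1 + 0.08×2.7) = 0.3355 J/s.
Profitability of E: 2.1/4.2 = 0.5 J/s.
0.5 > 0.3355, so adding E raises the average — include it.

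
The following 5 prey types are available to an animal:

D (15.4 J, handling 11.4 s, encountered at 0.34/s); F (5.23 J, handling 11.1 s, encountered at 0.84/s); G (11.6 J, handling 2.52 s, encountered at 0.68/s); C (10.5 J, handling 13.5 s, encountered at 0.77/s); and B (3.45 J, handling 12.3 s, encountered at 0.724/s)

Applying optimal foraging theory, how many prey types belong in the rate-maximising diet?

1

Profitabilities (E/h, J/s): G 4.6, D 1.35, C 0.778, F 0.471, B 0.28. Add prey in this order while the next type's profitability exceeds the intake rate on those already taken.
Rate on top 1: 2.907. D: 1.35 < 2.907 → exclude; stop.
Optimal diet: G — 1 of 5 types.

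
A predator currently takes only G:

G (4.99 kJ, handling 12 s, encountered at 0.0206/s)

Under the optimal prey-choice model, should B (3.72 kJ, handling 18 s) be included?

Current rate: (0.0206×4.99)/(1 + 0.0206×12) = 0.08242 kJ/s.
Profitability of B: 3.72/18 = 0.2067 kJ/s.
0.2067 > 0.08242, so adding B raises the average — include it.

Yes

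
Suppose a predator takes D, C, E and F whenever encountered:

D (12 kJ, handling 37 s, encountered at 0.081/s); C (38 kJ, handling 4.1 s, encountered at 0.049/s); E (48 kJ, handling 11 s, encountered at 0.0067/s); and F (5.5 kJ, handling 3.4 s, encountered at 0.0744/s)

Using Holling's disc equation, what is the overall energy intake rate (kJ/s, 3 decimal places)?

0.788 kJ/s

R = Σλ_iE_i / (1 + Σλ_ih_i)
Numerator: 0.081×12 + 0.049×38 + 0.0067×48 + 0.0744×5.5 = 3.565
Denominator: 1 + 0.081×37 + 0.049×4.1 + 0.0067×11 + 0.0744×3.4 = 4.525
R = 3.565/4.525 = 0.7879 kJ/s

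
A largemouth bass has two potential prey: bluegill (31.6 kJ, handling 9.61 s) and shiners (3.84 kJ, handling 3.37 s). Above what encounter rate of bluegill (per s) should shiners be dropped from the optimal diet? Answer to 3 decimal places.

0.055 per s

Drop shiners once their profitability E₂/h₂ falls below the rate achievable on bluegill alone: E₂/h₂ = λE₁/(1 + λh₁).
Solve for λ: λE₁h₂ = E₂(1 + λh₁) → λ(E₁h₂ − E₂h₁) = E₂ → λ = E₂/(E₁h₂ − E₂h₁).
λ = 3.84/(31.6×3.37 − 3.84×9.61) = 3.84/69.59 = 0.05518 per s.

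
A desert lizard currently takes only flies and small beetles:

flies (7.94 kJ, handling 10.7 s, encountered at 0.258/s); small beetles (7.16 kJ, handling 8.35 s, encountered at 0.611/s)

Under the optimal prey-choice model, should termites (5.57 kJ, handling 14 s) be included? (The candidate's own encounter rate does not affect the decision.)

No

Current rate: (0.258×7.94 + 0.611×7.16)/(1 + 0.258×10.7 + 0.611×8.35) = 0.7248 kJ/s.
Profitability of termites: 5.57/14 = 0.3979 kJ/s.
Since 0.3979 < R, time spent handling termites is better spent searching.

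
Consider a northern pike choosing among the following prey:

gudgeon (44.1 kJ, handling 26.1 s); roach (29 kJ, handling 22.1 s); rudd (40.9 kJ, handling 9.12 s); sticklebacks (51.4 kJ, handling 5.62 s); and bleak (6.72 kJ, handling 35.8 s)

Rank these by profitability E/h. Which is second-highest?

rudd

Profitability E/h (kJ/s): gudgeon = 44.1/26.1 = 1.69, roach = 29/22.1 = 1.31, rudd = 40.9/9.12 = 4.48, sticklebacks = 51.4/5.62 = 9.15, bleak = 6.72/35.8 = 0.188.
Ranked: sticklebacks > rudd > gudgeon > roach > bleak.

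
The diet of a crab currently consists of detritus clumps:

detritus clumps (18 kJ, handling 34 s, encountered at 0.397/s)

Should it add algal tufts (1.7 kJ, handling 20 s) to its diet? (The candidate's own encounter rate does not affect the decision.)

No

Intake rate on the current diet: R = (0.397×18) / (1 + 0.397×34) = 7.146/14.5 = 0.4929 kJ/s.
Profitability of algal tufts: 1.7/20 = 0.085 kJ/s.
0.085 < 0.4929, so adding algal tufts would lower the average — exclude it.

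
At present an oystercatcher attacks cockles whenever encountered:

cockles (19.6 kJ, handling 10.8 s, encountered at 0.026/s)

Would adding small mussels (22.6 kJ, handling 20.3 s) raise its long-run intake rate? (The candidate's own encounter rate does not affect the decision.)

Yes

Intake rate on the current diet: R = (0.026×19.6) / (1 + 0.026×10.8) = 0.5096/1.281 = 0.3979 kJ/s.
Profitability of small mussels: 22.6/20.3 = 1.113 kJ/s.
1.113 > 0.3979, so adding small mussels raises the average — include it.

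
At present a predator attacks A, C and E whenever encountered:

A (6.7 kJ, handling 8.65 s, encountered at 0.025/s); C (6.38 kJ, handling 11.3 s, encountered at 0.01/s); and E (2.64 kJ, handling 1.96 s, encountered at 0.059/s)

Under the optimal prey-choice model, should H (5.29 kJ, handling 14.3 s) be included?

Yes

Current rate: (0.025×6.7 + 0.01×6.38 + 0.059×2.64)/(1 + 0.025×8.65 + 0.01×11.3 + 0.059×1.96) = 0.2679 kJ/s.
Profitability of H: 5.29/14.3 = 0.3699 kJ/s.
0.3699 > 0.2679, so adding H raises the average — include it.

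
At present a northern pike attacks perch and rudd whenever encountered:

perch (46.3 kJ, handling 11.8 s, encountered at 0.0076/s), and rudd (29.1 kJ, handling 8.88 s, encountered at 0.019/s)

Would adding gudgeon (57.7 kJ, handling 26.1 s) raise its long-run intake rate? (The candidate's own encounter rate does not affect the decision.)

Intake rate on the current diet: R = (0.0076×46.3 + 0.019×29.1) / (1 + 0.0076×11.8 + 0.019×8.88) = 0.9048/1.258 = 0.719 kJ/s.
Profitability of gudgeon: 57.7/26.1 = 2.211 kJ/s.
2.211 > 0.719, so adding gudgeon raises the average — include it.

Yes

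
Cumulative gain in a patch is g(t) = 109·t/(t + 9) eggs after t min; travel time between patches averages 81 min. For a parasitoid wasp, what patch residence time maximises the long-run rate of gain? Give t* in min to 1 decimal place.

By the marginal value theorem, leave when the instantaneous gain rate g'(t) equals the habitat-wide average g(t)/(T + t).
g'(t) = 109·9/(t + 9)². Setting 109·9/(t+9)² = 109t/[(t+9)(81+t)] gives 9(81+t) = t(t+9), so t² = 9×81 = 729.
t* = √729 = 27 min.

27.0 min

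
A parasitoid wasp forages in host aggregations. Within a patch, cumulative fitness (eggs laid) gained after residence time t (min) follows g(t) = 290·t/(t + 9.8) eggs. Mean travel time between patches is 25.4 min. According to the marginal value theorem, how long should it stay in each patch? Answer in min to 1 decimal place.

15.8 min

By the marginal value theorem, leave when the instantaneous gain rate g'(t) equals the habitat-wide average g(t)/(T + t).
g'(t) = 290·9.8/(t + 9.8)². Setting 290·9.8/(t+9.8)² = 290t/[(t+9.8)(25.4+t)] gives 9.8(25.4+t) = t(t+9.8), so t² = 9.8×25.4 = 248.9.
t* = √248.9 = 15.78 min.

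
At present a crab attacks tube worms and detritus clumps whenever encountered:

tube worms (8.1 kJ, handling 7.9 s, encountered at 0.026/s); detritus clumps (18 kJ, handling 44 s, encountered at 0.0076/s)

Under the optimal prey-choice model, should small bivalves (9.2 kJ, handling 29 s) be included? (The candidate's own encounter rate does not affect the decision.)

Yes

Intake rate on the current diet: R = (0.026×8.1 + 0.0076×18) / (1 + 0.026×7.9 + 0.0076×44) = 0.3474/1.54 = 0.2256 kJ/s.
small bivalves: E/h = 9.2/29 = 0.3172 kJ/s.
Since 0.3172 > R, including small bivalves increases the long-run rate.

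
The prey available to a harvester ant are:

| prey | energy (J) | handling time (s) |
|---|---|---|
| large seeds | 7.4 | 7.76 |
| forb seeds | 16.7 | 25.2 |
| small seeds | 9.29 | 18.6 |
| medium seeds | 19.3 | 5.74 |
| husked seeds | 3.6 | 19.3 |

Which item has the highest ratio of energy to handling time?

medium seeds

Profitability E/h (J/s): large seeds = 7.4/7.76 = 0.954, forb seeds = 16.7/25.2 = 0.663, small seeds = 9.29/18.6 = 0.499, medium seeds = 19.3/5.74 = 3.36, husked seeds = 3.6/19.3 = 0.187.
Ranked: medium seeds > large seeds > forb seeds > small seeds > husked seeds.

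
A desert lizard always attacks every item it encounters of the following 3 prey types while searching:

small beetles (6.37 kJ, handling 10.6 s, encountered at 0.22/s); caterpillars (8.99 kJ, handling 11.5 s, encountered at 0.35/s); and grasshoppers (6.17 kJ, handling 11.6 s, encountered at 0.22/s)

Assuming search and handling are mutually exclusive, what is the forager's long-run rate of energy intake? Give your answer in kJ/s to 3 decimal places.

Energy encountered per unit search time: 0.22×6.37 + 0.35×8.99 + 0.22×6.17 = 5.905 kJ/s.
Handling time per unit search time: 0.22×10.6 + 0.35×11.5 + 0.22×11.6 = 8.909.
Rate = 5.905/(1 + 8.909) = 0.596 kJ/s.

0.596 kJ/s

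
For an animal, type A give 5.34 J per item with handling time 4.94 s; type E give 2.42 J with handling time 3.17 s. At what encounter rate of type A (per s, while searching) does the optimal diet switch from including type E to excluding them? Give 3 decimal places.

Drop type E once their profitability E₂/h₂ falls below the rate achievable on type A alone: E₂/h₂ = λE₁/(1 + λh₁).
Solve for λ: λE₁h₂ = E₂(1 + λh₁) → λ(E₁h₂ − E₂h₁) = E₂ → λ = E₂/(E₁h₂ − E₂h₁).
λ = 2.42/(5.34×3.17 − 2.42×4.94) = 2.42/4.973 = 0.4866 per s.

0.487 per s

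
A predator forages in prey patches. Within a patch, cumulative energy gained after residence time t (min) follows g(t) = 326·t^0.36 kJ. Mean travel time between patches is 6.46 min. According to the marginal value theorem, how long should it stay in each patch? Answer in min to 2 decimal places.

Maximise g(t)/(T+t): set derivative to zero → g'(t)(T+t) = g(t).
g'(t) = 0.36·326·t^-0.64. Setting 0.36·326·t^-0.64 = 326·t^0.36/(6.46+t) gives 0.36(6.46+t) = t, so 0.64·t = 0.36×6.46.
t* = 0.36×6.46/0.64 = 3.634 min.

3.63 min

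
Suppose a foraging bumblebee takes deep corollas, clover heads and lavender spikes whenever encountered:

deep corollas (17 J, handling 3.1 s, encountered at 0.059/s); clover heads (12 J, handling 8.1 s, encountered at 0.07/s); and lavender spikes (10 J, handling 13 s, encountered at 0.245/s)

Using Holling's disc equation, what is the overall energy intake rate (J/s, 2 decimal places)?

R = Σλ_iE_i / (1 + Σλ_ih_i)
Numerator: 0.059×17 + 0.07×12 + 0.245×10 = 4.293
Denominator: 1 + 0.059×3.1 + 0.07×8.1 + 0.245×13 = 4.935
R = 4.293/4.935 = 0.8699 J/s

0.87 J/s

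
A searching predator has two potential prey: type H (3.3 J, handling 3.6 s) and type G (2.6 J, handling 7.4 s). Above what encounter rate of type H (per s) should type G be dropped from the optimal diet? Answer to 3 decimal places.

0.173 per s

At the threshold, the rate on type H alone equals the profitability of type G: λ·3.3/(1 + λ·3.6) = 2.6/7.4 = 0.3514.
Rearranging, λ(3.3 − 0.3514×3.6) = 0.3514, so λ = 0.3514/2.035 = 0.1726 per s.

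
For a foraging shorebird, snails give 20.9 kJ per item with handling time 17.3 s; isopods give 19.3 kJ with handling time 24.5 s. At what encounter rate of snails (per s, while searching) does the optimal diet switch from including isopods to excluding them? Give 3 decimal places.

The zero-one rule: include isopods iff E₂/h₂ > λE₁/(1+λh₁). Equality gives the switch point.
λE₁h₂ = E₂ + λE₂h₁ ⇒ λ = E₂/(E₁h₂ − E₂h₁) = 19.3/(512 − 333.9) = 0.1083 per s.

0.108 per s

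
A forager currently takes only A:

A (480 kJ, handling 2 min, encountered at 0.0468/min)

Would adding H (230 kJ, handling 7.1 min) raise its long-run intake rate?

Yes

Current rate: (0.0468×480)/(1 + 0.0468×2) = 20.54 kJ/min.
Profitability of H: 230/7.1 = 32.39 kJ/min.
32.39 > 20.54, so adding H raises the average — include it.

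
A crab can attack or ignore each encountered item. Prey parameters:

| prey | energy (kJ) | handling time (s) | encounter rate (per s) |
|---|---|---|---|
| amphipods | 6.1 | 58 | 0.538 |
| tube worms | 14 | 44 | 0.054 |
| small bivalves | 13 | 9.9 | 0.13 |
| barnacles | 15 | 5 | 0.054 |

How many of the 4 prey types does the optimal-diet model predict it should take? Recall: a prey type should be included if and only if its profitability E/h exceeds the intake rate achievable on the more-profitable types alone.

E/h in descending order: barnacles 3, small bivalves 1.31, tube worms 0.318, amphipods 0.105 kJ/s. The optimal diet is the largest prefix of this list for which every included type satisfies E_i/h_i > R on the types above it.
Rate on top 1: 0.6378. small bivalves: 1.31 > 0.6378 → include.
Rate on top 2: 0.9777. tube worms: 0.318 < 0.9777 → exclude; stop.
Optimal diet: barnacles, small bivalves — 2 of 4 types.

2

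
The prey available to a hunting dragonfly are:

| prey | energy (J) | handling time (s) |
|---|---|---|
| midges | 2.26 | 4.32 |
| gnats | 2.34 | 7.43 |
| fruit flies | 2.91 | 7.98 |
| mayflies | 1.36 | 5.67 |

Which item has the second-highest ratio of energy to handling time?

Profitability E/h (J/s): midges = 2.26/4.32 = 0.523, gnats = 2.34/7.43 = 0.315, fruit flies = 2.91/7.98 = 0.365, mayflies = 1.36/5.67 = 0.24.
Ranked: midges > fruit flies > gnats > mayflies.

fruit flies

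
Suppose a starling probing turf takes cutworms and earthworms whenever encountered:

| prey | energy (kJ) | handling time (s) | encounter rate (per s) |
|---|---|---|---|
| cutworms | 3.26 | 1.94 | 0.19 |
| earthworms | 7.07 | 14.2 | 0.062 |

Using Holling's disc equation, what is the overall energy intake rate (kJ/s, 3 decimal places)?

0.470 kJ/s

R = Σλ_iE_i / (1 + Σλ_ih_i)
Numerator: 0.19×3.26 + 0.062×7.07 = 1.058
Denominator: 1 + 0.19×1.94 + 0.062×14.2 = 2.249
R = 1.058/2.249 = 0.4703 kJ/s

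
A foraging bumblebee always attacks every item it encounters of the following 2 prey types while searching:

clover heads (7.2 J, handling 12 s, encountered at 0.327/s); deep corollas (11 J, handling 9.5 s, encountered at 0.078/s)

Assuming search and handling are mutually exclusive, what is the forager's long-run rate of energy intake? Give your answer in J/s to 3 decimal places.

Energy encountered per unit search time: 0.327×7.2 + 0.078×11 = 3.212 J/s.
Handling time per unit search time: 0.327×12 + 0.078×9.5 = 4.665.
Rate = 3.212/(1 + 4.665) = 0.5671 J/s.

0.567 J/s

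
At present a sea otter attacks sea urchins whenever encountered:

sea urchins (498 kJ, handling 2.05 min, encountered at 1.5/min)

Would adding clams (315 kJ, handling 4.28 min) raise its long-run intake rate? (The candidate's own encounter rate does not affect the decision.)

Intake rate on the current diet: R = (1.5×498) / (1 + 1.5×2.05) = 747/4.075 = 183.3 kJ/min.
Profitability of clams: 315/4.28 = 73.6 kJ/min.
73.6 < 183.3, so adding clams would lower the average — exclude it.

No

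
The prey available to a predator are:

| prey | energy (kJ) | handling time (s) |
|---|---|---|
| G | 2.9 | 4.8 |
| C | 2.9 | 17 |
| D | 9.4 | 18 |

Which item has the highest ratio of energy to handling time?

In descending order of E/h:
G: 2.9/4.8 = 0.604 kJ/s
D: 9.4/18 = 0.522 kJ/s
C: 2.9/17 = 0.171 kJ/s

G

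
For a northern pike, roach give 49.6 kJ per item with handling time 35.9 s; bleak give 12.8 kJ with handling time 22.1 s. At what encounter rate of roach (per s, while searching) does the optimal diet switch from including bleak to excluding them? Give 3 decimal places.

The zero-one rule: include bleak iff E₂/h₂ > λE₁/(1+λh₁). Equality gives the switch point.
λE₁h₂ = E₂ + λE₂h₁ ⇒ λ = E₂/(E₁h₂ − E₂h₁) = 12.8/(1096 − 459.5) = 0.02011 per s.

0.020 per s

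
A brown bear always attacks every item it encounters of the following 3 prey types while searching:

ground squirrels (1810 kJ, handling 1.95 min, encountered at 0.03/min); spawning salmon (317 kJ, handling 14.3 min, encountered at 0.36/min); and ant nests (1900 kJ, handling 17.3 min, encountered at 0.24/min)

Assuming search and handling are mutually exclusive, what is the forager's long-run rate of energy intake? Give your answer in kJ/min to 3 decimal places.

60.281 kJ/min

R = Σλ_iE_i / (1 + Σλ_ih_i)
Numerator: 0.03×1810 + 0.36×317 + 0.24×1900 = 624.4
Denominator: 1 + 0.03×1.95 + 0.36×14.3 + 0.24×17.3 = 10.36
R = 624.4/10.36 = 60.28 kJ/min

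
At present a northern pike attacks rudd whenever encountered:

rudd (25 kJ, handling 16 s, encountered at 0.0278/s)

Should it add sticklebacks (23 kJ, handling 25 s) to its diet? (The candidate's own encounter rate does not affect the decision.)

Yes

Current rate: (0.0278×25)/(1 + 0.0278×16) = 0.481 kJ/s.
Profitability of sticklebacks: 23/25 = 0.92 kJ/s.
Since 0.92 > R, including sticklebacks increases the long-run rate.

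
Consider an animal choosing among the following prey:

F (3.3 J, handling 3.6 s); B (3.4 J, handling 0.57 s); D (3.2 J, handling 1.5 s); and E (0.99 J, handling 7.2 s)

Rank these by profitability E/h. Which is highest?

In descending order of E/h:
B: 3.4/0.57 = 5.96 J/s
D: 3.2/1.5 = 2.13 J/s
F: 3.3/3.6 = 0.917 J/s
E: 0.99/7.2 = 0.137 J/s

B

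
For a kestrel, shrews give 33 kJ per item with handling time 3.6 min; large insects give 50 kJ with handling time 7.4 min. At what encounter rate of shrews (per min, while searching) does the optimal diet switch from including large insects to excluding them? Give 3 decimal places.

Drop large insects once their profitability E₂/h₂ falls below the rate achievable on shrews alone: E₂/h₂ = λE₁/(1 + λh₁).
Solve for λ: λE₁h₂ = E₂(1 + λh₁) → λ(E₁h₂ − E₂h₁) = E₂ → λ = E₂/(E₁h₂ − E₂h₁).
λ = 50/(33×7.4 − 50×3.6) = 50/64.2 = 0.7788 per min.

0.779 per min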